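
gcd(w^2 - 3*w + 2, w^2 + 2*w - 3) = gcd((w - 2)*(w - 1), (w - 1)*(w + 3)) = w - 1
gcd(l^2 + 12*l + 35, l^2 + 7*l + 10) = l + 5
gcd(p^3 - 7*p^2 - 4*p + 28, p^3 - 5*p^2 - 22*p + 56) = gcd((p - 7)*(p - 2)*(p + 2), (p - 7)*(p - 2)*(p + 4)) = p^2 - 9*p + 14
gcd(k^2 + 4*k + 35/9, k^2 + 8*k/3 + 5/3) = k + 5/3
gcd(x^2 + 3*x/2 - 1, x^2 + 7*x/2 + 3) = x + 2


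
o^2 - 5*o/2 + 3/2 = (o - 3/2)*(o - 1)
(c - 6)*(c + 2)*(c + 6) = c^3 + 2*c^2 - 36*c - 72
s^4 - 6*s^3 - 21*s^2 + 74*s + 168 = (s - 7)*(s - 4)*(s + 2)*(s + 3)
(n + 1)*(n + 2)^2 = n^3 + 5*n^2 + 8*n + 4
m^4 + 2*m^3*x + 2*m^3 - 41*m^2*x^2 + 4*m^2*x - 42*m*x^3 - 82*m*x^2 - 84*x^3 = (m + 2)*(m - 6*x)*(m + x)*(m + 7*x)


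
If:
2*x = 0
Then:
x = 0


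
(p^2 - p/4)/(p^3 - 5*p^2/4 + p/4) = 1/(p - 1)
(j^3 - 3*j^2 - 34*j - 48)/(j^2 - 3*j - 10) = (j^2 - 5*j - 24)/(j - 5)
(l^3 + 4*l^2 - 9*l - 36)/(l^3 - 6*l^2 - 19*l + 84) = (l + 3)/(l - 7)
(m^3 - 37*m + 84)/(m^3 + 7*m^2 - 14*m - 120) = (m^2 + 4*m - 21)/(m^2 + 11*m + 30)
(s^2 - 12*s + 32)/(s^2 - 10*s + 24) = (s - 8)/(s - 6)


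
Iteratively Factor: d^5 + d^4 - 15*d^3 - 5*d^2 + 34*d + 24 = (d + 4)*(d^4 - 3*d^3 - 3*d^2 + 7*d + 6) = (d + 1)*(d + 4)*(d^3 - 4*d^2 + d + 6) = (d - 2)*(d + 1)*(d + 4)*(d^2 - 2*d - 3) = (d - 3)*(d - 2)*(d + 1)*(d + 4)*(d + 1)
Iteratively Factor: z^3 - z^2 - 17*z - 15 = (z - 5)*(z^2 + 4*z + 3) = (z - 5)*(z + 3)*(z + 1)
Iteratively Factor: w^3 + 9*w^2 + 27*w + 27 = (w + 3)*(w^2 + 6*w + 9) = (w + 3)^2*(w + 3)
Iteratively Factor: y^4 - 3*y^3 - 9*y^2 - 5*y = (y + 1)*(y^3 - 4*y^2 - 5*y) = (y - 5)*(y + 1)*(y^2 + y) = y*(y - 5)*(y + 1)*(y + 1)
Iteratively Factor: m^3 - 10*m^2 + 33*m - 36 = (m - 4)*(m^2 - 6*m + 9) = (m - 4)*(m - 3)*(m - 3)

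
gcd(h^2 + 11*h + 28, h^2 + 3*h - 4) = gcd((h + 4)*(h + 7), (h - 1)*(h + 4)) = h + 4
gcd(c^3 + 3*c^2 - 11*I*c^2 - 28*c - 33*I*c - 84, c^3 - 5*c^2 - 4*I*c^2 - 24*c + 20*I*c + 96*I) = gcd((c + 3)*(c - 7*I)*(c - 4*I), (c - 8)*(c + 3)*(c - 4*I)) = c^2 + c*(3 - 4*I) - 12*I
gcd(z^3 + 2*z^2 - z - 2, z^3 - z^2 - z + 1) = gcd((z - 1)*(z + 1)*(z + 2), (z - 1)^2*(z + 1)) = z^2 - 1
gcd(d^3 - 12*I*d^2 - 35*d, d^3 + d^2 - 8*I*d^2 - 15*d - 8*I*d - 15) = d - 5*I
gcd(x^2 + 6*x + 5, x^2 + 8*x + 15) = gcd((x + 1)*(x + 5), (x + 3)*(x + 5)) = x + 5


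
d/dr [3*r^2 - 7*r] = 6*r - 7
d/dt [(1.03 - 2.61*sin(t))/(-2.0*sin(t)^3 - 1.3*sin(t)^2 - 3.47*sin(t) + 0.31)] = (-10.44*sin(t)^3 + 2.787*sin(t)^2 + 2.678*sin(t) + 2.765)*cos(t)/(4.0*sin(t)^6 + 5.2*sin(t)^5 + 15.57*sin(t)^4 + 7.782*sin(t)^3 + 11.2349*sin(t)^2 - 2.1514*sin(t) + 0.0961)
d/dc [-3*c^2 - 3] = -6*c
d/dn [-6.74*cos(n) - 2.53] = 6.74*sin(n)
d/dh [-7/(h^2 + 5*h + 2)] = 7*(2*h + 5)/(h^2 + 5*h + 2)^2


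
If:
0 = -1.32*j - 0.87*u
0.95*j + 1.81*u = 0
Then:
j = 0.00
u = 0.00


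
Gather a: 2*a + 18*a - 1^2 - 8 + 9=20*a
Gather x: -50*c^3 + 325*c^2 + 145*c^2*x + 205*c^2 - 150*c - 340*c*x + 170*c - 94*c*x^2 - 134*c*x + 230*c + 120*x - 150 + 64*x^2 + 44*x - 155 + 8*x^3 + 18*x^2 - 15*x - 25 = -50*c^3 + 530*c^2 + 250*c + 8*x^3 + x^2*(82 - 94*c) + x*(145*c^2 - 474*c + 149) - 330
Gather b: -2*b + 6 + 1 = 7 - 2*b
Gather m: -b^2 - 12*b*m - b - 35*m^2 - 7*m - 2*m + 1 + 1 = -b^2 - b - 35*m^2 + m*(-12*b - 9) + 2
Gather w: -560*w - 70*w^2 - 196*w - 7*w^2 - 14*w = -77*w^2 - 770*w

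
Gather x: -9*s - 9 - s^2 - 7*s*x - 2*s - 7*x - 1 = -s^2 - 11*s + x*(-7*s - 7) - 10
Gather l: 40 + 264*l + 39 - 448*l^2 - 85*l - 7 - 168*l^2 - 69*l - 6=-616*l^2 + 110*l + 66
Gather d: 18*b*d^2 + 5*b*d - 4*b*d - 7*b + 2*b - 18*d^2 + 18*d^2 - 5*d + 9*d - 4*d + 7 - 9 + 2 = 18*b*d^2 + b*d - 5*b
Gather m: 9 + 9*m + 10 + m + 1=10*m + 20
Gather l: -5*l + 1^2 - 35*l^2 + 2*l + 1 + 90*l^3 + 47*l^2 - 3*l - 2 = 90*l^3 + 12*l^2 - 6*l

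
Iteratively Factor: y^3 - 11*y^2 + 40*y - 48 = (y - 4)*(y^2 - 7*y + 12) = (y - 4)^2*(y - 3)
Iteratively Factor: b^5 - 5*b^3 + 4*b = (b + 1)*(b^4 - b^3 - 4*b^2 + 4*b) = (b - 1)*(b + 1)*(b^3 - 4*b) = (b - 2)*(b - 1)*(b + 1)*(b^2 + 2*b) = (b - 2)*(b - 1)*(b + 1)*(b + 2)*(b)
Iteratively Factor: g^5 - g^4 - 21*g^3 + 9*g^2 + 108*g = (g - 3)*(g^4 + 2*g^3 - 15*g^2 - 36*g) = (g - 3)*(g + 3)*(g^3 - g^2 - 12*g) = (g - 3)*(g + 3)^2*(g^2 - 4*g) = g*(g - 3)*(g + 3)^2*(g - 4)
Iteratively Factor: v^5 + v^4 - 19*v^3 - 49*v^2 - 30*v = (v + 1)*(v^4 - 19*v^2 - 30*v) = (v + 1)*(v + 2)*(v^3 - 2*v^2 - 15*v) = v*(v + 1)*(v + 2)*(v^2 - 2*v - 15) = v*(v + 1)*(v + 2)*(v + 3)*(v - 5)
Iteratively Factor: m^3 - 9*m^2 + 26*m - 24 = (m - 3)*(m^2 - 6*m + 8) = (m - 4)*(m - 3)*(m - 2)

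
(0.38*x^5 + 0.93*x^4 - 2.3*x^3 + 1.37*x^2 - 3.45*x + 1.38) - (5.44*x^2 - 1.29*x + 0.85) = 0.38*x^5 + 0.93*x^4 - 2.3*x^3 - 4.07*x^2 - 2.16*x + 0.53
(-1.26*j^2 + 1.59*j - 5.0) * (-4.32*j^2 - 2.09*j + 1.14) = 5.4432*j^4 - 4.2354*j^3 + 16.8405*j^2 + 12.2626*j - 5.7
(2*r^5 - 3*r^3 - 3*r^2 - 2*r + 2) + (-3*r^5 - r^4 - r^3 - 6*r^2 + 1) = -r^5 - r^4 - 4*r^3 - 9*r^2 - 2*r + 3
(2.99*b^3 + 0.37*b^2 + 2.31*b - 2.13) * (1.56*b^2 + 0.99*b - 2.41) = 4.6644*b^5 + 3.5373*b^4 - 3.236*b^3 - 1.9276*b^2 - 7.6758*b + 5.1333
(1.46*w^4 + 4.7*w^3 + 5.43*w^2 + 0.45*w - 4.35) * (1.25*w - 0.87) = 1.825*w^5 + 4.6048*w^4 + 2.6985*w^3 - 4.1616*w^2 - 5.829*w + 3.7845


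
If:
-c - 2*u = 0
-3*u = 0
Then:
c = 0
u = 0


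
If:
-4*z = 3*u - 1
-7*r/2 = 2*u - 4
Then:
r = 16*z/21 + 20/21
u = 1/3 - 4*z/3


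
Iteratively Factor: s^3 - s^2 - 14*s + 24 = (s - 3)*(s^2 + 2*s - 8) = (s - 3)*(s - 2)*(s + 4)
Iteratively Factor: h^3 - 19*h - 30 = (h - 5)*(h^2 + 5*h + 6) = (h - 5)*(h + 3)*(h + 2)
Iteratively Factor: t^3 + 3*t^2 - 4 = (t + 2)*(t^2 + t - 2) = (t + 2)^2*(t - 1)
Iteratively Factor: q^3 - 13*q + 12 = (q + 4)*(q^2 - 4*q + 3) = (q - 3)*(q + 4)*(q - 1)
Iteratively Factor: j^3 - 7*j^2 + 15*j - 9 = (j - 1)*(j^2 - 6*j + 9) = (j - 3)*(j - 1)*(j - 3)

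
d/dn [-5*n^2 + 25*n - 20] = 25 - 10*n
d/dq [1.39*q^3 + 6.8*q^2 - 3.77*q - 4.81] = 4.17*q^2 + 13.6*q - 3.77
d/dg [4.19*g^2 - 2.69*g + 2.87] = 8.38*g - 2.69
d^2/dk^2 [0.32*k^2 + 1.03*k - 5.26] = 0.640000000000000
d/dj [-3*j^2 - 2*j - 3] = -6*j - 2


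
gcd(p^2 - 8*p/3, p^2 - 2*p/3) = p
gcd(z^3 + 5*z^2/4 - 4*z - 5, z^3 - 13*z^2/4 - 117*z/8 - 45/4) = z + 5/4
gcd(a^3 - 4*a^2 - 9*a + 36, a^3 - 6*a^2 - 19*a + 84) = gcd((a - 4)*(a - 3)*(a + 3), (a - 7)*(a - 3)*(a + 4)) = a - 3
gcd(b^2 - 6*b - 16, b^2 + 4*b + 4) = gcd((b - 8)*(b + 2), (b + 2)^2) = b + 2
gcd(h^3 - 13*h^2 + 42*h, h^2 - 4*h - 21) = h - 7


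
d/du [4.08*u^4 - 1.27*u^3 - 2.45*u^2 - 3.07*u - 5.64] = 16.32*u^3 - 3.81*u^2 - 4.9*u - 3.07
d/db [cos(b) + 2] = -sin(b)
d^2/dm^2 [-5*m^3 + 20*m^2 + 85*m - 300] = 40 - 30*m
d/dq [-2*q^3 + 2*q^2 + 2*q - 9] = -6*q^2 + 4*q + 2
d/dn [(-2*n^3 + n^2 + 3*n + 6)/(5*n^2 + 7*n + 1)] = (-10*n^4 - 28*n^3 - 14*n^2 - 58*n - 39)/(25*n^4 + 70*n^3 + 59*n^2 + 14*n + 1)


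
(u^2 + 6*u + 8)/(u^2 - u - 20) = (u + 2)/(u - 5)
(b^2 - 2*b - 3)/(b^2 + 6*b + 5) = (b - 3)/(b + 5)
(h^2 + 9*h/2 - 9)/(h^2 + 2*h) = (h^2 + 9*h/2 - 9)/(h*(h + 2))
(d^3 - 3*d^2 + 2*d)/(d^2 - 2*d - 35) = d*(-d^2 + 3*d - 2)/(-d^2 + 2*d + 35)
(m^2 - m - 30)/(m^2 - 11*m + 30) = (m + 5)/(m - 5)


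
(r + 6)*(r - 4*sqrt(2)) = r^2 - 4*sqrt(2)*r + 6*r - 24*sqrt(2)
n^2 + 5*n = n*(n + 5)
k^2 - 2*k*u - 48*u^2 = (k - 8*u)*(k + 6*u)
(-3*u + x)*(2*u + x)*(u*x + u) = -6*u^3*x - 6*u^3 - u^2*x^2 - u^2*x + u*x^3 + u*x^2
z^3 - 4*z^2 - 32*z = z*(z - 8)*(z + 4)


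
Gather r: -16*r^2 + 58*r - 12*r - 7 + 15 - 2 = -16*r^2 + 46*r + 6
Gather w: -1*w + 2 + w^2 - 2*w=w^2 - 3*w + 2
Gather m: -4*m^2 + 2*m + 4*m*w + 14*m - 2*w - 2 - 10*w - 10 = -4*m^2 + m*(4*w + 16) - 12*w - 12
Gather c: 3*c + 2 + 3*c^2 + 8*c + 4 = 3*c^2 + 11*c + 6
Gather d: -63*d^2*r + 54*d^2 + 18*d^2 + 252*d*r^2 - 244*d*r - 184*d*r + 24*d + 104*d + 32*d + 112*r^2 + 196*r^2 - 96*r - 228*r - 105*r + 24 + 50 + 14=d^2*(72 - 63*r) + d*(252*r^2 - 428*r + 160) + 308*r^2 - 429*r + 88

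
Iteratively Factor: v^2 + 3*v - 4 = (v - 1)*(v + 4)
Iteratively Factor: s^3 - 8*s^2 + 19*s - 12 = (s - 1)*(s^2 - 7*s + 12) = (s - 4)*(s - 1)*(s - 3)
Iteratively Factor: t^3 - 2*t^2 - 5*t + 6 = (t - 1)*(t^2 - t - 6) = (t - 1)*(t + 2)*(t - 3)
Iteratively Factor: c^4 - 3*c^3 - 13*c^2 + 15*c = (c - 5)*(c^3 + 2*c^2 - 3*c) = (c - 5)*(c - 1)*(c^2 + 3*c) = c*(c - 5)*(c - 1)*(c + 3)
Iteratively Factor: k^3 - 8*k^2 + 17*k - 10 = (k - 2)*(k^2 - 6*k + 5) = (k - 2)*(k - 1)*(k - 5)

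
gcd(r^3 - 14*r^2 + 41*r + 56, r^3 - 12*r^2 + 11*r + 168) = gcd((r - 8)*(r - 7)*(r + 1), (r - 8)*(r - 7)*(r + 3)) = r^2 - 15*r + 56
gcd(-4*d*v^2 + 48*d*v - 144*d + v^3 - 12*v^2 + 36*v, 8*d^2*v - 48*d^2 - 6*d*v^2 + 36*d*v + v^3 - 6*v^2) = -4*d*v + 24*d + v^2 - 6*v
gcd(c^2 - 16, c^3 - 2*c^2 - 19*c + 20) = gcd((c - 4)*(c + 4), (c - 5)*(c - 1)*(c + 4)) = c + 4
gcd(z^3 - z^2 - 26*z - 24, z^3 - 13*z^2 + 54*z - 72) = z - 6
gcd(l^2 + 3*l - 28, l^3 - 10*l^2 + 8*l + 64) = l - 4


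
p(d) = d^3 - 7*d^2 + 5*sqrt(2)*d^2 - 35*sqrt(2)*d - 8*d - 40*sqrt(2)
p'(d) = 3*d^2 - 14*d + 10*sqrt(2)*d - 35*sqrt(2) - 8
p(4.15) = -222.49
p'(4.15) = -5.24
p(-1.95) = 48.41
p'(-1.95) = -46.37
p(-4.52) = 112.43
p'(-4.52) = 3.15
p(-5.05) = 106.82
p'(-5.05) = 18.29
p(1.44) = -136.23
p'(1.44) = -51.07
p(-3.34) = 99.01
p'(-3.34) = -24.51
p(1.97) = -161.92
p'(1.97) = -45.57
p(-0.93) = -3.84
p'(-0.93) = -55.03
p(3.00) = -201.42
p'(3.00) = -30.07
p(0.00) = -56.57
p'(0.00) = -57.50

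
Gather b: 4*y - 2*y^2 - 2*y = -2*y^2 + 2*y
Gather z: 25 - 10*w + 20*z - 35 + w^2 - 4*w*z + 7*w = w^2 - 3*w + z*(20 - 4*w) - 10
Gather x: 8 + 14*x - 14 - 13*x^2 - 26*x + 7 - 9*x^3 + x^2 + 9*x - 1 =-9*x^3 - 12*x^2 - 3*x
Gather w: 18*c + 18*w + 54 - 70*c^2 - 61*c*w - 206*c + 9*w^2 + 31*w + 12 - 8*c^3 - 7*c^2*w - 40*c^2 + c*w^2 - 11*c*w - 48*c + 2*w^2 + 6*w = -8*c^3 - 110*c^2 - 236*c + w^2*(c + 11) + w*(-7*c^2 - 72*c + 55) + 66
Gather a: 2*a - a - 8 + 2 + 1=a - 5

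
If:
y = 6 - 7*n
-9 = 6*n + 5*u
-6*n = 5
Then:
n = -5/6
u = -4/5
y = 71/6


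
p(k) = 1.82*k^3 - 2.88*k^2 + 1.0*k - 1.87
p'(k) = 5.46*k^2 - 5.76*k + 1.0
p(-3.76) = -143.09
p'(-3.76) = 99.85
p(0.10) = -1.80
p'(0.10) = 0.48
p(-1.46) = -15.13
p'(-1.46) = 21.05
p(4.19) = 85.64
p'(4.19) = 72.72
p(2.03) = 3.52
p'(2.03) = 11.81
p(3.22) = 32.25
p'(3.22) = 39.06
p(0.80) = -1.98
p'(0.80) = -0.11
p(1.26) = -1.54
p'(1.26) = 2.41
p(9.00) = 1100.63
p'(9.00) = 391.42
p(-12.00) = -3573.55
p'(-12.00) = 856.36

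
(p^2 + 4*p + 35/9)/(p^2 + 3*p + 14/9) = (3*p + 5)/(3*p + 2)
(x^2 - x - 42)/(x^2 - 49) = (x + 6)/(x + 7)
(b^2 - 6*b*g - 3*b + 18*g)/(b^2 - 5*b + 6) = (b - 6*g)/(b - 2)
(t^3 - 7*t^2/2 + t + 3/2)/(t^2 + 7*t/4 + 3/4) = 2*(2*t^3 - 7*t^2 + 2*t + 3)/(4*t^2 + 7*t + 3)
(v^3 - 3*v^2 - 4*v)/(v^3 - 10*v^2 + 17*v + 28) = v/(v - 7)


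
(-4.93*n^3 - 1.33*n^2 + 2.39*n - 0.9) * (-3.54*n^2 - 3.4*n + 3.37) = 17.4522*n^5 + 21.4702*n^4 - 20.5527*n^3 - 9.4221*n^2 + 11.1143*n - 3.033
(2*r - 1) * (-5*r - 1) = -10*r^2 + 3*r + 1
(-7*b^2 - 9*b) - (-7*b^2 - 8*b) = -b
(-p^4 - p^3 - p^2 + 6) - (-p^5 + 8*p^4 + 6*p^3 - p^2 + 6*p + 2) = p^5 - 9*p^4 - 7*p^3 - 6*p + 4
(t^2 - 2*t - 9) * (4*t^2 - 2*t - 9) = 4*t^4 - 10*t^3 - 41*t^2 + 36*t + 81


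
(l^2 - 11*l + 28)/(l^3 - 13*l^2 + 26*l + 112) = (l - 4)/(l^2 - 6*l - 16)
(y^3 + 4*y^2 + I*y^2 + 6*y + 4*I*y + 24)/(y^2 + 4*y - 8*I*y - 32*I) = (y^2 + I*y + 6)/(y - 8*I)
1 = 1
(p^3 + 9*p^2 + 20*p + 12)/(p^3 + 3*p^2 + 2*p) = (p + 6)/p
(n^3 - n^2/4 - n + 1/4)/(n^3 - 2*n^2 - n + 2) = (n - 1/4)/(n - 2)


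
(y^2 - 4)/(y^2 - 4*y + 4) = (y + 2)/(y - 2)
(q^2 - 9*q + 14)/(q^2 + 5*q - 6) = (q^2 - 9*q + 14)/(q^2 + 5*q - 6)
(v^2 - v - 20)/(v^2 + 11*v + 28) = (v - 5)/(v + 7)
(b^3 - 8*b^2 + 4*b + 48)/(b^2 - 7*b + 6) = (b^2 - 2*b - 8)/(b - 1)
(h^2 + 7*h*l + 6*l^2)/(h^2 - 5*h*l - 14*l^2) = (h^2 + 7*h*l + 6*l^2)/(h^2 - 5*h*l - 14*l^2)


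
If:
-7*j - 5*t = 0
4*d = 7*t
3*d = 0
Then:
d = 0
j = 0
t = 0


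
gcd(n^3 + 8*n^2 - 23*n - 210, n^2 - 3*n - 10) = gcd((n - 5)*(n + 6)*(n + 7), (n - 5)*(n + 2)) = n - 5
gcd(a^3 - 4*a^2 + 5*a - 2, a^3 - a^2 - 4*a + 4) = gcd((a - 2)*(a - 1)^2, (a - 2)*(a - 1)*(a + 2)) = a^2 - 3*a + 2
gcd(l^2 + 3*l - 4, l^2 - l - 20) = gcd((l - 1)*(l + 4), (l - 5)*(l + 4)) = l + 4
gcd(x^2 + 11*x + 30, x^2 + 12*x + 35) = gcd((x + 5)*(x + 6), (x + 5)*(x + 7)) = x + 5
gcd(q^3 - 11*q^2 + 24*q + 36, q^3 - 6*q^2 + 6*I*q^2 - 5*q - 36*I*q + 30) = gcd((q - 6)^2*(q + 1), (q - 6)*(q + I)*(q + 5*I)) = q - 6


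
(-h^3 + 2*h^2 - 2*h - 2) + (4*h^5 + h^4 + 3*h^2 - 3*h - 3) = 4*h^5 + h^4 - h^3 + 5*h^2 - 5*h - 5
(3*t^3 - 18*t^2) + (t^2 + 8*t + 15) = 3*t^3 - 17*t^2 + 8*t + 15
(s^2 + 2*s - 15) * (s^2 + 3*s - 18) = s^4 + 5*s^3 - 27*s^2 - 81*s + 270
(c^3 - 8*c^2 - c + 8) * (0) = 0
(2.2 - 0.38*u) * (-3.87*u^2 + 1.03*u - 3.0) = 1.4706*u^3 - 8.9054*u^2 + 3.406*u - 6.6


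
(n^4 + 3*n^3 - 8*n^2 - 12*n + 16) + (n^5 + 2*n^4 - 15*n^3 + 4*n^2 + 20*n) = n^5 + 3*n^4 - 12*n^3 - 4*n^2 + 8*n + 16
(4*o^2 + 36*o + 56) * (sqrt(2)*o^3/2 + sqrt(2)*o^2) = 2*sqrt(2)*o^5 + 22*sqrt(2)*o^4 + 64*sqrt(2)*o^3 + 56*sqrt(2)*o^2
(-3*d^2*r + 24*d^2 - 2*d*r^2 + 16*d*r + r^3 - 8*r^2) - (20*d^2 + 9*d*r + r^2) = -3*d^2*r + 4*d^2 - 2*d*r^2 + 7*d*r + r^3 - 9*r^2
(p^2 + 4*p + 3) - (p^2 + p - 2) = 3*p + 5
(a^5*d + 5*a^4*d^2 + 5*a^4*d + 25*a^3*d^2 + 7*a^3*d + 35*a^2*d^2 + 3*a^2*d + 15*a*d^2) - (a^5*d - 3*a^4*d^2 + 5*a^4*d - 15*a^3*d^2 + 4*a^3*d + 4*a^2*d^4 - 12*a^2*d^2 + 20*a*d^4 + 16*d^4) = 8*a^4*d^2 + 40*a^3*d^2 + 3*a^3*d - 4*a^2*d^4 + 47*a^2*d^2 + 3*a^2*d - 20*a*d^4 + 15*a*d^2 - 16*d^4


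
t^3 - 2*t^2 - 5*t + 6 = (t - 3)*(t - 1)*(t + 2)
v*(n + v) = n*v + v^2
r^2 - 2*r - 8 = (r - 4)*(r + 2)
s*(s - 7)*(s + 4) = s^3 - 3*s^2 - 28*s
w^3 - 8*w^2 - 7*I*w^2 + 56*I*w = w*(w - 8)*(w - 7*I)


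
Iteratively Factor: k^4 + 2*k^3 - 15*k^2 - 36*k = (k + 3)*(k^3 - k^2 - 12*k) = k*(k + 3)*(k^2 - k - 12) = k*(k - 4)*(k + 3)*(k + 3)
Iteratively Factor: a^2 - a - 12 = (a - 4)*(a + 3)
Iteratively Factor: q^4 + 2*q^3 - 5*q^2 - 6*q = (q - 2)*(q^3 + 4*q^2 + 3*q) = q*(q - 2)*(q^2 + 4*q + 3) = q*(q - 2)*(q + 1)*(q + 3)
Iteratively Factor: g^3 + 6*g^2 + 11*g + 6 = (g + 3)*(g^2 + 3*g + 2) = (g + 1)*(g + 3)*(g + 2)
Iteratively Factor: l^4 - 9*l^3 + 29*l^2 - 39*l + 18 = (l - 3)*(l^3 - 6*l^2 + 11*l - 6) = (l - 3)^2*(l^2 - 3*l + 2) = (l - 3)^2*(l - 1)*(l - 2)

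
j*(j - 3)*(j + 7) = j^3 + 4*j^2 - 21*j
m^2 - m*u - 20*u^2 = (m - 5*u)*(m + 4*u)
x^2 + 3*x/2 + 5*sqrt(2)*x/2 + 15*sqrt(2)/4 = (x + 3/2)*(x + 5*sqrt(2)/2)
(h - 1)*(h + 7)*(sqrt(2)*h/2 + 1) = sqrt(2)*h^3/2 + h^2 + 3*sqrt(2)*h^2 - 7*sqrt(2)*h/2 + 6*h - 7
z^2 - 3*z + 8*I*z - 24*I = (z - 3)*(z + 8*I)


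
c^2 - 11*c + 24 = (c - 8)*(c - 3)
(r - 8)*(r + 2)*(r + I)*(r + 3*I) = r^4 - 6*r^3 + 4*I*r^3 - 19*r^2 - 24*I*r^2 + 18*r - 64*I*r + 48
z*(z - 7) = z^2 - 7*z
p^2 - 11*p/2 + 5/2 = (p - 5)*(p - 1/2)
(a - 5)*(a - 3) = a^2 - 8*a + 15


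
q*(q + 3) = q^2 + 3*q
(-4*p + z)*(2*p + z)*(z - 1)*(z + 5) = -8*p^2*z^2 - 32*p^2*z + 40*p^2 - 2*p*z^3 - 8*p*z^2 + 10*p*z + z^4 + 4*z^3 - 5*z^2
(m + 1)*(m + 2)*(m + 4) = m^3 + 7*m^2 + 14*m + 8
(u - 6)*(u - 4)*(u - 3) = u^3 - 13*u^2 + 54*u - 72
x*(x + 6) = x^2 + 6*x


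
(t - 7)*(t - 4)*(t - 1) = t^3 - 12*t^2 + 39*t - 28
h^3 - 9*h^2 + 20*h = h*(h - 5)*(h - 4)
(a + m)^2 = a^2 + 2*a*m + m^2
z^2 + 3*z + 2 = (z + 1)*(z + 2)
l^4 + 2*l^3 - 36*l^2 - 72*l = l*(l - 6)*(l + 2)*(l + 6)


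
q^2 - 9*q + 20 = (q - 5)*(q - 4)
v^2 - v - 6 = (v - 3)*(v + 2)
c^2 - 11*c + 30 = (c - 6)*(c - 5)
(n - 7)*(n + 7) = n^2 - 49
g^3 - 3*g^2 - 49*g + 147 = (g - 7)*(g - 3)*(g + 7)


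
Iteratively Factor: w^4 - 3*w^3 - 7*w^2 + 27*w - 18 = (w - 2)*(w^3 - w^2 - 9*w + 9) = (w - 3)*(w - 2)*(w^2 + 2*w - 3) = (w - 3)*(w - 2)*(w + 3)*(w - 1)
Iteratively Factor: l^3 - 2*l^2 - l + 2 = (l + 1)*(l^2 - 3*l + 2) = (l - 2)*(l + 1)*(l - 1)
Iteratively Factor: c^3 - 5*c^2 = (c)*(c^2 - 5*c) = c*(c - 5)*(c)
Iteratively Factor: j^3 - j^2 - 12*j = (j - 4)*(j^2 + 3*j) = j*(j - 4)*(j + 3)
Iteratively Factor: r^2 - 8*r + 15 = (r - 3)*(r - 5)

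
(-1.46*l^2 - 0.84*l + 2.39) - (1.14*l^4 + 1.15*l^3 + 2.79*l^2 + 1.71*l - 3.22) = -1.14*l^4 - 1.15*l^3 - 4.25*l^2 - 2.55*l + 5.61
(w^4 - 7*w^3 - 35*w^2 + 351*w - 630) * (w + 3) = w^5 - 4*w^4 - 56*w^3 + 246*w^2 + 423*w - 1890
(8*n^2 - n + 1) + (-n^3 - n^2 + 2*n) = -n^3 + 7*n^2 + n + 1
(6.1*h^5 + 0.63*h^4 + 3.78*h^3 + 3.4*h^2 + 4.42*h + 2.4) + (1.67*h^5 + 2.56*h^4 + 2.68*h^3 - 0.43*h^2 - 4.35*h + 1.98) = 7.77*h^5 + 3.19*h^4 + 6.46*h^3 + 2.97*h^2 + 0.0700000000000003*h + 4.38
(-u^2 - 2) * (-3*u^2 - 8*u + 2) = 3*u^4 + 8*u^3 + 4*u^2 + 16*u - 4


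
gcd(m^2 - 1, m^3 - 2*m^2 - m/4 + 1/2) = 1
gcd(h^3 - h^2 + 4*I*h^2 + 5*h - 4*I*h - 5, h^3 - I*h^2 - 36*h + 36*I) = h - I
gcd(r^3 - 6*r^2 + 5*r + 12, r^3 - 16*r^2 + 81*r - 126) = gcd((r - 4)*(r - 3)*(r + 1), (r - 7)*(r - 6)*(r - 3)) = r - 3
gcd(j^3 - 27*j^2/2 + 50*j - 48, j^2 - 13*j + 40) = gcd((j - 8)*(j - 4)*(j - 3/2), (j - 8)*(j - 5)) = j - 8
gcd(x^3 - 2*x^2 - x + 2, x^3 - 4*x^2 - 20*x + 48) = x - 2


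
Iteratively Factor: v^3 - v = (v - 1)*(v^2 + v) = v*(v - 1)*(v + 1)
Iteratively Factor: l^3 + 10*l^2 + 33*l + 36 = (l + 4)*(l^2 + 6*l + 9) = (l + 3)*(l + 4)*(l + 3)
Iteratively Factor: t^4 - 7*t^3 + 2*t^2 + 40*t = (t)*(t^3 - 7*t^2 + 2*t + 40) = t*(t - 5)*(t^2 - 2*t - 8) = t*(t - 5)*(t - 4)*(t + 2)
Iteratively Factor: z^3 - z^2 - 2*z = (z - 2)*(z^2 + z) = z*(z - 2)*(z + 1)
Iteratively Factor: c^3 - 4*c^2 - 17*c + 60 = (c + 4)*(c^2 - 8*c + 15) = (c - 5)*(c + 4)*(c - 3)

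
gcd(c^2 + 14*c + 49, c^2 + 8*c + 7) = c + 7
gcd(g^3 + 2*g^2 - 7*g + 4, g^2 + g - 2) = g - 1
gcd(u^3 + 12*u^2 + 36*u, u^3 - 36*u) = u^2 + 6*u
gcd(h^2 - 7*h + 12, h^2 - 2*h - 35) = 1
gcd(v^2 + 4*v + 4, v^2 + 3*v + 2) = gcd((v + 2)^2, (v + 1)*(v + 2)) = v + 2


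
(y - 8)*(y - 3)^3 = y^4 - 17*y^3 + 99*y^2 - 243*y + 216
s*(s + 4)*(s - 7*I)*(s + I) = s^4 + 4*s^3 - 6*I*s^3 + 7*s^2 - 24*I*s^2 + 28*s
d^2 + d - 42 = (d - 6)*(d + 7)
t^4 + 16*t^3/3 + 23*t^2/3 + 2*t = t*(t + 1/3)*(t + 2)*(t + 3)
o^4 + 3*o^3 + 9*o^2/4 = o^2*(o + 3/2)^2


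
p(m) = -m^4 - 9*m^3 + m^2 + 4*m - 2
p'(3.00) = -341.00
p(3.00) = -305.00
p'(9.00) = -5081.00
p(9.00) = -13007.00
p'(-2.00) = -76.00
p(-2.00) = 50.00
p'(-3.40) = -157.70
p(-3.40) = 216.06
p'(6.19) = -1966.86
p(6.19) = -3541.64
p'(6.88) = -2562.91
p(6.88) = -5098.64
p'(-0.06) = 3.78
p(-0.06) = -2.23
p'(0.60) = -5.38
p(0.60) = -1.31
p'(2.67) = -259.28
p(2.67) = -206.32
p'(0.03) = 4.04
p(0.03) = -1.88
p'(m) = -4*m^3 - 27*m^2 + 2*m + 4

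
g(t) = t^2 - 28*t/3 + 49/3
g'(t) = 2*t - 28/3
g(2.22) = 0.54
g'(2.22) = -4.89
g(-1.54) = 33.08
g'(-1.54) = -12.41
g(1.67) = 3.54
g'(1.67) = -5.99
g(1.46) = 4.84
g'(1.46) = -6.41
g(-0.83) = 24.77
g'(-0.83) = -10.99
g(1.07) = 7.49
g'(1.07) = -7.19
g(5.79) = -4.18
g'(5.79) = 2.25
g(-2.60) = 47.36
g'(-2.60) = -14.53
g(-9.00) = 181.33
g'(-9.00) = -27.33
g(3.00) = -2.67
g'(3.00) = -3.33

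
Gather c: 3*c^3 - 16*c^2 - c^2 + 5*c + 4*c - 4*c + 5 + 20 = 3*c^3 - 17*c^2 + 5*c + 25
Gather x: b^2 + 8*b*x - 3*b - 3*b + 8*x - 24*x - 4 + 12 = b^2 - 6*b + x*(8*b - 16) + 8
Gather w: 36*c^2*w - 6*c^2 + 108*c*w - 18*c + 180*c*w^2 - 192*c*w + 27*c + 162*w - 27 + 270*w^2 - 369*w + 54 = -6*c^2 + 9*c + w^2*(180*c + 270) + w*(36*c^2 - 84*c - 207) + 27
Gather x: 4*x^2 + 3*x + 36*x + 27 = 4*x^2 + 39*x + 27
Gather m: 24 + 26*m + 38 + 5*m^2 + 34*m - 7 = 5*m^2 + 60*m + 55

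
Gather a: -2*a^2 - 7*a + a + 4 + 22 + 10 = -2*a^2 - 6*a + 36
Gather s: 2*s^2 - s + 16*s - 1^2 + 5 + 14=2*s^2 + 15*s + 18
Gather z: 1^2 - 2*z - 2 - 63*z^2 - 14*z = -63*z^2 - 16*z - 1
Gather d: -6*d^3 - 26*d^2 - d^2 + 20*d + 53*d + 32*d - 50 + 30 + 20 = -6*d^3 - 27*d^2 + 105*d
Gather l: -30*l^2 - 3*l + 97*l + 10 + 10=-30*l^2 + 94*l + 20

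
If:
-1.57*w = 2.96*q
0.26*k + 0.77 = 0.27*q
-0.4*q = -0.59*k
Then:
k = 5.57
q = 8.22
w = -15.49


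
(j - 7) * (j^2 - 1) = j^3 - 7*j^2 - j + 7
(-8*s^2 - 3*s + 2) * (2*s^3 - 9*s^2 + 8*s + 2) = -16*s^5 + 66*s^4 - 33*s^3 - 58*s^2 + 10*s + 4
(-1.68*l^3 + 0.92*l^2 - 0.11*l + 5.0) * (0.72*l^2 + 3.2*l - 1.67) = -1.2096*l^5 - 4.7136*l^4 + 5.6704*l^3 + 1.7116*l^2 + 16.1837*l - 8.35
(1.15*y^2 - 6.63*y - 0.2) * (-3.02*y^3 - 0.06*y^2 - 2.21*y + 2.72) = -3.473*y^5 + 19.9536*y^4 - 1.5397*y^3 + 17.7923*y^2 - 17.5916*y - 0.544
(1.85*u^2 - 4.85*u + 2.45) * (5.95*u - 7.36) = 11.0075*u^3 - 42.4735*u^2 + 50.2735*u - 18.032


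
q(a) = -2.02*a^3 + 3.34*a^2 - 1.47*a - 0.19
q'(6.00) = -179.55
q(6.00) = -325.09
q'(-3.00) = -76.05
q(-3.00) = 88.82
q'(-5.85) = -247.94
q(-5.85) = 527.12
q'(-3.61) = -104.56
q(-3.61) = 143.68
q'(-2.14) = -43.52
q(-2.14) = 38.05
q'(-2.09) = -41.90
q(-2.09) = 35.91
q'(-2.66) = -62.12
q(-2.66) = 65.37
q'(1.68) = -7.35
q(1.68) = -2.81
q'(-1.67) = -29.53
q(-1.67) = 20.99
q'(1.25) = -2.59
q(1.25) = -0.75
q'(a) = -6.06*a^2 + 6.68*a - 1.47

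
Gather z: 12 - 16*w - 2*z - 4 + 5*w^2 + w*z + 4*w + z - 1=5*w^2 - 12*w + z*(w - 1) + 7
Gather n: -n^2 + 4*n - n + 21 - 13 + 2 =-n^2 + 3*n + 10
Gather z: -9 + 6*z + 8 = 6*z - 1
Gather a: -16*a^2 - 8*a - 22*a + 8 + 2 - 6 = -16*a^2 - 30*a + 4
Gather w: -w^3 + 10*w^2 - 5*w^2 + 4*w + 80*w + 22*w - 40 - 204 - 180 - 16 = -w^3 + 5*w^2 + 106*w - 440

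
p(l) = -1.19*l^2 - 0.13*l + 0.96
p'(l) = -2.38*l - 0.13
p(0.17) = 0.90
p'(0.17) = -0.53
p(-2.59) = -6.69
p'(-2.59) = 6.03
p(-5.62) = -35.89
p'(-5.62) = 13.25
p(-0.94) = 0.03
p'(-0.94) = 2.11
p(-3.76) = -15.37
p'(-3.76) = 8.82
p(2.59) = -7.36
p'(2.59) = -6.29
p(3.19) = -11.56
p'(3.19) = -7.72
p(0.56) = 0.51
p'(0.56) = -1.46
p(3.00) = -10.14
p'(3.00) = -7.27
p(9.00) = -96.60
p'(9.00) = -21.55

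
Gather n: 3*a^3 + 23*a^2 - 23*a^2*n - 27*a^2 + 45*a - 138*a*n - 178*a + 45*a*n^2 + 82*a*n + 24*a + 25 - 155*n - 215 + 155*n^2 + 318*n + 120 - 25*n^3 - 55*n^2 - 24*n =3*a^3 - 4*a^2 - 109*a - 25*n^3 + n^2*(45*a + 100) + n*(-23*a^2 - 56*a + 139) - 70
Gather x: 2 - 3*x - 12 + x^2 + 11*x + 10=x^2 + 8*x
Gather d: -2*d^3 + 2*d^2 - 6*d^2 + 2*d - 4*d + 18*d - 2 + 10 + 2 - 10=-2*d^3 - 4*d^2 + 16*d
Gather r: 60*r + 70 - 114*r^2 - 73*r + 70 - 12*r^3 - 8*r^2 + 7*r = -12*r^3 - 122*r^2 - 6*r + 140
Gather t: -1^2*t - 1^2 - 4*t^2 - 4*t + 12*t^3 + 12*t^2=12*t^3 + 8*t^2 - 5*t - 1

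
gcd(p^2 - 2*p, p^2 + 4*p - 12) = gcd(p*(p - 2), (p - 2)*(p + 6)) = p - 2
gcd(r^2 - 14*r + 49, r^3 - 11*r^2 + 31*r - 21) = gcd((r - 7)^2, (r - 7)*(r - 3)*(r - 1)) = r - 7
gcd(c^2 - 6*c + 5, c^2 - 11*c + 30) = c - 5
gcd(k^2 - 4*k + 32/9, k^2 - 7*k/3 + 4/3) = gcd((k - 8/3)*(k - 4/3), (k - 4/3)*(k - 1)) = k - 4/3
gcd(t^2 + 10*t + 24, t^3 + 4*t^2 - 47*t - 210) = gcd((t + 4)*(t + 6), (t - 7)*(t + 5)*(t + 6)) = t + 6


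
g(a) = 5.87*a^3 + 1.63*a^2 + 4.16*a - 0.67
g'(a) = 17.61*a^2 + 3.26*a + 4.16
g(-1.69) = -31.38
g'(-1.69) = 48.95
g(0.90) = 8.67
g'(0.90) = 21.36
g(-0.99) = -8.89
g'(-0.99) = 18.19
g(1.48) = 28.09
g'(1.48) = 47.56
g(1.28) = 19.64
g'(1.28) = 37.19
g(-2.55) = -98.01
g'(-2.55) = 110.36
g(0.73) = 5.52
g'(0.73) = 15.92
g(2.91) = 169.89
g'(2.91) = 162.77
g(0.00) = -0.67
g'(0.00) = 4.16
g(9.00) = 4448.03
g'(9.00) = 1459.91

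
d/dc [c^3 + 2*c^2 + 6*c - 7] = 3*c^2 + 4*c + 6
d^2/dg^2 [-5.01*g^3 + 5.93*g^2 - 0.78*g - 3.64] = 11.86 - 30.06*g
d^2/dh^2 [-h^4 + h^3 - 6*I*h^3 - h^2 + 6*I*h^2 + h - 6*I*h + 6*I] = -12*h^2 + h*(6 - 36*I) - 2 + 12*I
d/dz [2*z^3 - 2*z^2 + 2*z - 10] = 6*z^2 - 4*z + 2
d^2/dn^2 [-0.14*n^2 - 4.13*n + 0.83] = -0.280000000000000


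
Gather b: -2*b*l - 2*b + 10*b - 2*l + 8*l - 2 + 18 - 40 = b*(8 - 2*l) + 6*l - 24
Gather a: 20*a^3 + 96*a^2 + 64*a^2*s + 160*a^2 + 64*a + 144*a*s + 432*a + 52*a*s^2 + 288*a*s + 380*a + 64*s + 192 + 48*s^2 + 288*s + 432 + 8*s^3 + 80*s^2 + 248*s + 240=20*a^3 + a^2*(64*s + 256) + a*(52*s^2 + 432*s + 876) + 8*s^3 + 128*s^2 + 600*s + 864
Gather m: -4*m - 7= -4*m - 7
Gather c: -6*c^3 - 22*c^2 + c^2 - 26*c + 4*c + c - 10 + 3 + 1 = -6*c^3 - 21*c^2 - 21*c - 6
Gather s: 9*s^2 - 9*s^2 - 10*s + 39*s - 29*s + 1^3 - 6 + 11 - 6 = 0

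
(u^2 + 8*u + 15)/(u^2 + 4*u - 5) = (u + 3)/(u - 1)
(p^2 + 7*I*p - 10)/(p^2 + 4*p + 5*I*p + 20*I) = (p + 2*I)/(p + 4)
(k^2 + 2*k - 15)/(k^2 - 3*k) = (k + 5)/k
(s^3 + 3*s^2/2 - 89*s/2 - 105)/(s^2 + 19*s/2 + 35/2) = (s^2 - s - 42)/(s + 7)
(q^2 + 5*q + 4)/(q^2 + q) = (q + 4)/q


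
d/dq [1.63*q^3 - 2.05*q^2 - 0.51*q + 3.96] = 4.89*q^2 - 4.1*q - 0.51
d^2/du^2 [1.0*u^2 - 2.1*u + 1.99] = 2.00000000000000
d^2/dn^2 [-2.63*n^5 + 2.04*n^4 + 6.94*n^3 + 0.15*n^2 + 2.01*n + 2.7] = -52.6*n^3 + 24.48*n^2 + 41.64*n + 0.3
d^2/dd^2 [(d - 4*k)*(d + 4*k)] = 2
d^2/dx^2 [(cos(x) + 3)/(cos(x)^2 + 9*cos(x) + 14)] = (-9*(1 - cos(2*x))^2*cos(x) - 3*(1 - cos(2*x))^2 + 1057*cos(x) + 126*cos(2*x) - 3*cos(3*x) + 2*cos(5*x) + 738)/(4*(cos(x) + 2)^3*(cos(x) + 7)^3)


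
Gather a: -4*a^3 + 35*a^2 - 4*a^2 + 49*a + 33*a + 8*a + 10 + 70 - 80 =-4*a^3 + 31*a^2 + 90*a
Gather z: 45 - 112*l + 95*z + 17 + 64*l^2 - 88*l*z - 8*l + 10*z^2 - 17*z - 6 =64*l^2 - 120*l + 10*z^2 + z*(78 - 88*l) + 56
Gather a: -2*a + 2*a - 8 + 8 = 0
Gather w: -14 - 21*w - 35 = -21*w - 49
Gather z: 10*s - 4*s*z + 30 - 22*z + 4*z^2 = 10*s + 4*z^2 + z*(-4*s - 22) + 30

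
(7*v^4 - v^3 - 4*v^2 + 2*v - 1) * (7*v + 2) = 49*v^5 + 7*v^4 - 30*v^3 + 6*v^2 - 3*v - 2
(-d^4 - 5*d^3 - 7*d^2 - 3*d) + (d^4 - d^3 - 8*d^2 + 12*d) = -6*d^3 - 15*d^2 + 9*d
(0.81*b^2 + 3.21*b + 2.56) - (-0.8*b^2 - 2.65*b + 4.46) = 1.61*b^2 + 5.86*b - 1.9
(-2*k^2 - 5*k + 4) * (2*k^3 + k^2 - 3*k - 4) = -4*k^5 - 12*k^4 + 9*k^3 + 27*k^2 + 8*k - 16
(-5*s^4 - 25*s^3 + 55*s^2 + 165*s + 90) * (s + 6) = -5*s^5 - 55*s^4 - 95*s^3 + 495*s^2 + 1080*s + 540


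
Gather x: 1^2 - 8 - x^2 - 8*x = -x^2 - 8*x - 7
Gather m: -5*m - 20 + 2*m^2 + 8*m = 2*m^2 + 3*m - 20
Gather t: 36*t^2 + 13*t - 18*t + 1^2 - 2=36*t^2 - 5*t - 1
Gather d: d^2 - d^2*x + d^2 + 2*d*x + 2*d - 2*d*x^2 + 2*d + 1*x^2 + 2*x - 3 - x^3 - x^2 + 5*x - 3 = d^2*(2 - x) + d*(-2*x^2 + 2*x + 4) - x^3 + 7*x - 6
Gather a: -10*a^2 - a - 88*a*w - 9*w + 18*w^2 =-10*a^2 + a*(-88*w - 1) + 18*w^2 - 9*w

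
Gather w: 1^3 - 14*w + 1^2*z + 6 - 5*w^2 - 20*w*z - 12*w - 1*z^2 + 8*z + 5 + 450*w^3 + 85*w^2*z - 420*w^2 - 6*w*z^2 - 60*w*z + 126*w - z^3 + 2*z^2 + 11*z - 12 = 450*w^3 + w^2*(85*z - 425) + w*(-6*z^2 - 80*z + 100) - z^3 + z^2 + 20*z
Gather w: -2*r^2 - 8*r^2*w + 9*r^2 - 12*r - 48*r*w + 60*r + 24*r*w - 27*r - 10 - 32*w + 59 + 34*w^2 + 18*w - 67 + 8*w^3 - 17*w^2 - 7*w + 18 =7*r^2 + 21*r + 8*w^3 + 17*w^2 + w*(-8*r^2 - 24*r - 21)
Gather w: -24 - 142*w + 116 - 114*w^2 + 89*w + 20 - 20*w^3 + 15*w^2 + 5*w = -20*w^3 - 99*w^2 - 48*w + 112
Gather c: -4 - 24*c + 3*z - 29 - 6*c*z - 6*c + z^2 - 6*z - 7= c*(-6*z - 30) + z^2 - 3*z - 40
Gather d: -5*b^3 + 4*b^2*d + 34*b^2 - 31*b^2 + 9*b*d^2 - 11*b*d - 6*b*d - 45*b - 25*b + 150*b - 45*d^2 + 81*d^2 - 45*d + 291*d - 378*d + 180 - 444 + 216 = -5*b^3 + 3*b^2 + 80*b + d^2*(9*b + 36) + d*(4*b^2 - 17*b - 132) - 48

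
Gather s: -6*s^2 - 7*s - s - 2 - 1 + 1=-6*s^2 - 8*s - 2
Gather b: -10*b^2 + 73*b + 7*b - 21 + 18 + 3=-10*b^2 + 80*b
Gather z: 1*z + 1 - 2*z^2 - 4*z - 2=-2*z^2 - 3*z - 1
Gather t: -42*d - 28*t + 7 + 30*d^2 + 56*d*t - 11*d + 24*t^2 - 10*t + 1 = 30*d^2 - 53*d + 24*t^2 + t*(56*d - 38) + 8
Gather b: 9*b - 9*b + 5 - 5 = 0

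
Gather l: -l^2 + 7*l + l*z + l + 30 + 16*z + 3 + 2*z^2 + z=-l^2 + l*(z + 8) + 2*z^2 + 17*z + 33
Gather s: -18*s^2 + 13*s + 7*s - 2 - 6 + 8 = -18*s^2 + 20*s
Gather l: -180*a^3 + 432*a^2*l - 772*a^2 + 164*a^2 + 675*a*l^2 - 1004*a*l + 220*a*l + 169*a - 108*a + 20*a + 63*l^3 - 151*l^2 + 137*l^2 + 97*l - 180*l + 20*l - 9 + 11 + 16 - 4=-180*a^3 - 608*a^2 + 81*a + 63*l^3 + l^2*(675*a - 14) + l*(432*a^2 - 784*a - 63) + 14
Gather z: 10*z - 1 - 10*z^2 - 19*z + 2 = -10*z^2 - 9*z + 1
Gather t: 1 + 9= 10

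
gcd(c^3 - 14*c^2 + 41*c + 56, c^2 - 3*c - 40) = c - 8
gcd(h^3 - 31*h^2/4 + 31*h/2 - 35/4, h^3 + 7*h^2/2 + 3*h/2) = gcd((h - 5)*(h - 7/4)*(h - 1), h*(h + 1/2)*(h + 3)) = 1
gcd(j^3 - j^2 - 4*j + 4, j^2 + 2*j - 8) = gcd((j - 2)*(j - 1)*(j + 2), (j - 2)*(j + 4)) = j - 2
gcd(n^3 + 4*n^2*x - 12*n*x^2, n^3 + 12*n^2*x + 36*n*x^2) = n^2 + 6*n*x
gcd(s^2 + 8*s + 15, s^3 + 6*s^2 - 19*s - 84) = s + 3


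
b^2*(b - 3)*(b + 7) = b^4 + 4*b^3 - 21*b^2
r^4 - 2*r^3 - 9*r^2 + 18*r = r*(r - 3)*(r - 2)*(r + 3)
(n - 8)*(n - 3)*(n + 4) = n^3 - 7*n^2 - 20*n + 96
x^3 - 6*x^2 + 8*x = x*(x - 4)*(x - 2)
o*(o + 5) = o^2 + 5*o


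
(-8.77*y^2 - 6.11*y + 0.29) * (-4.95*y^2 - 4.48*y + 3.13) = 43.4115*y^4 + 69.5341*y^3 - 1.51279999999999*y^2 - 20.4235*y + 0.9077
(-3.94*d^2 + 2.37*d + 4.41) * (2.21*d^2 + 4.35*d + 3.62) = -8.7074*d^4 - 11.9013*d^3 + 5.7928*d^2 + 27.7629*d + 15.9642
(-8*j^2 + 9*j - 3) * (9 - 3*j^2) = 24*j^4 - 27*j^3 - 63*j^2 + 81*j - 27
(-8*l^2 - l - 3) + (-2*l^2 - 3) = -10*l^2 - l - 6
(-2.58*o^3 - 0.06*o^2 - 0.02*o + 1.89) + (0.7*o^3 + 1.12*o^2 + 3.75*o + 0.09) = -1.88*o^3 + 1.06*o^2 + 3.73*o + 1.98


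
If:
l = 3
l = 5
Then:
No Solution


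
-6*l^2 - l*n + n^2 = (-3*l + n)*(2*l + n)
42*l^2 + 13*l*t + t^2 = (6*l + t)*(7*l + t)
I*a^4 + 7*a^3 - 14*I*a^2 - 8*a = a*(a - 4*I)*(a - 2*I)*(I*a + 1)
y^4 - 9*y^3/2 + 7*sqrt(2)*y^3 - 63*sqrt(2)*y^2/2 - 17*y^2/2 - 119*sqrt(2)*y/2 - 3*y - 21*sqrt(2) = (y - 6)*(y + 1/2)*(y + 1)*(y + 7*sqrt(2))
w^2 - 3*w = w*(w - 3)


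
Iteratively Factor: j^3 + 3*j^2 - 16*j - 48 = (j + 4)*(j^2 - j - 12) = (j + 3)*(j + 4)*(j - 4)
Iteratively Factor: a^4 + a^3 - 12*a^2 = (a)*(a^3 + a^2 - 12*a) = a*(a + 4)*(a^2 - 3*a) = a^2*(a + 4)*(a - 3)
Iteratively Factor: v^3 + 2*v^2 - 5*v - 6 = (v - 2)*(v^2 + 4*v + 3) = (v - 2)*(v + 1)*(v + 3)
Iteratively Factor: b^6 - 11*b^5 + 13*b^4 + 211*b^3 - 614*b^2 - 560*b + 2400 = (b - 5)*(b^5 - 6*b^4 - 17*b^3 + 126*b^2 + 16*b - 480) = (b - 5)*(b - 3)*(b^4 - 3*b^3 - 26*b^2 + 48*b + 160) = (b - 5)*(b - 3)*(b + 2)*(b^3 - 5*b^2 - 16*b + 80) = (b - 5)*(b - 4)*(b - 3)*(b + 2)*(b^2 - b - 20) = (b - 5)^2*(b - 4)*(b - 3)*(b + 2)*(b + 4)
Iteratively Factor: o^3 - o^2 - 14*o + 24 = (o - 3)*(o^2 + 2*o - 8) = (o - 3)*(o - 2)*(o + 4)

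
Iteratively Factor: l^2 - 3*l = (l)*(l - 3)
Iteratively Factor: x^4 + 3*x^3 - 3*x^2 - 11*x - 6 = (x + 1)*(x^3 + 2*x^2 - 5*x - 6) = (x - 2)*(x + 1)*(x^2 + 4*x + 3) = (x - 2)*(x + 1)^2*(x + 3)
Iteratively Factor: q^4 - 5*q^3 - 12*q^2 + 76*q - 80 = (q + 4)*(q^3 - 9*q^2 + 24*q - 20) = (q - 2)*(q + 4)*(q^2 - 7*q + 10) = (q - 2)^2*(q + 4)*(q - 5)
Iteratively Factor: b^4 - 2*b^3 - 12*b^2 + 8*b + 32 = (b - 2)*(b^3 - 12*b - 16) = (b - 2)*(b + 2)*(b^2 - 2*b - 8) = (b - 2)*(b + 2)^2*(b - 4)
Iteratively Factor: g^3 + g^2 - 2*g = (g - 1)*(g^2 + 2*g) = g*(g - 1)*(g + 2)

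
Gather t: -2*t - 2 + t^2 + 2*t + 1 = t^2 - 1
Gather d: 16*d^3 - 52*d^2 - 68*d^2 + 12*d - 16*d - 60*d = 16*d^3 - 120*d^2 - 64*d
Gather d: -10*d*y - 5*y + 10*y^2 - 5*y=-10*d*y + 10*y^2 - 10*y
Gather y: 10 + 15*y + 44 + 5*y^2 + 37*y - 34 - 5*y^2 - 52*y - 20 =0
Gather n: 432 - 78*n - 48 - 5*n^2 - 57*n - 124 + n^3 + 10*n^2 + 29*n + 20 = n^3 + 5*n^2 - 106*n + 280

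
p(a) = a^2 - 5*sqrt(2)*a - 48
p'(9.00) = 10.93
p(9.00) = -30.64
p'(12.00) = 16.93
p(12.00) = 11.15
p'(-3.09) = -13.25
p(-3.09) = -16.60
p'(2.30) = -2.47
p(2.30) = -58.97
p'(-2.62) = -12.31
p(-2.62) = -22.61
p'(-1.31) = -9.69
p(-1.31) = -37.02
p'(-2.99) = -13.05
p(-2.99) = -17.92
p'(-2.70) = -12.47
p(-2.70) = -21.62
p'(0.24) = -6.59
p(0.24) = -49.64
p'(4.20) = 1.33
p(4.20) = -60.06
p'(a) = 2*a - 5*sqrt(2)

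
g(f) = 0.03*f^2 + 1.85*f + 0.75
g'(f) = 0.06*f + 1.85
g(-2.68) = -3.99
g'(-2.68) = 1.69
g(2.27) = 5.10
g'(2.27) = 1.99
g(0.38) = 1.46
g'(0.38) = 1.87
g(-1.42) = -1.82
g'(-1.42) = 1.76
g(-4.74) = -7.34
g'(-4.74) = 1.57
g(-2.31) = -3.36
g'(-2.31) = 1.71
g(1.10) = 2.82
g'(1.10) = 1.92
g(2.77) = 6.10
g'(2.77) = 2.02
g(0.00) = 0.75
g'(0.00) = 1.85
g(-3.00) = -4.53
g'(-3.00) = 1.67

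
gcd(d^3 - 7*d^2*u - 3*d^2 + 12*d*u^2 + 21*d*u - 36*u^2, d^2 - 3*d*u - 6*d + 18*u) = -d + 3*u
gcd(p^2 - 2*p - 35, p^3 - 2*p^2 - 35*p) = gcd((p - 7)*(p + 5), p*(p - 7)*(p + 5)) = p^2 - 2*p - 35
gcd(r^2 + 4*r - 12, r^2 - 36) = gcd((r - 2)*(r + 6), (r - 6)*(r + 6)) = r + 6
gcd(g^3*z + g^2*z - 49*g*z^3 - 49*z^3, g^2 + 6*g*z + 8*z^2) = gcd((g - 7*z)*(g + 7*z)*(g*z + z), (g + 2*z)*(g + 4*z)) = 1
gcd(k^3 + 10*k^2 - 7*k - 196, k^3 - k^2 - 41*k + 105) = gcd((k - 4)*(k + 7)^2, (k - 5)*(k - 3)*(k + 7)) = k + 7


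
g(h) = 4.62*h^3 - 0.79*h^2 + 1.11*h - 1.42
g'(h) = 13.86*h^2 - 1.58*h + 1.11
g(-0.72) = -4.35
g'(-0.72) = 9.43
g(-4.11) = -340.08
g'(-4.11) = 241.73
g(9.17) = 3504.79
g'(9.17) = 1152.09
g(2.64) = 81.01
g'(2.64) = 93.54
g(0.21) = -1.18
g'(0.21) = 1.39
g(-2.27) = -62.05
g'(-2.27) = 76.12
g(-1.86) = -35.95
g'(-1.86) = 52.00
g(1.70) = 20.88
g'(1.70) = 38.48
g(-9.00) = -3443.38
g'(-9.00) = 1137.99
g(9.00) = 3312.56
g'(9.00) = 1109.55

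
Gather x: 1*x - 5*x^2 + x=-5*x^2 + 2*x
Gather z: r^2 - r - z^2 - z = r^2 - r - z^2 - z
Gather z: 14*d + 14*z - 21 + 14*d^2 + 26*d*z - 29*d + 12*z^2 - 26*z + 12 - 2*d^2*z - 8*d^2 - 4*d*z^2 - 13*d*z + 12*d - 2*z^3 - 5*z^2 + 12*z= 6*d^2 - 3*d - 2*z^3 + z^2*(7 - 4*d) + z*(-2*d^2 + 13*d) - 9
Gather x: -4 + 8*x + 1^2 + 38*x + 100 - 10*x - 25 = 36*x + 72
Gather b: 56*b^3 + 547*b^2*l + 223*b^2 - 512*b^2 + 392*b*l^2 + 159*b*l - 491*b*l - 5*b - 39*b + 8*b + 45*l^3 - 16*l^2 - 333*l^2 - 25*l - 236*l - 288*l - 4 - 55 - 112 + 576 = 56*b^3 + b^2*(547*l - 289) + b*(392*l^2 - 332*l - 36) + 45*l^3 - 349*l^2 - 549*l + 405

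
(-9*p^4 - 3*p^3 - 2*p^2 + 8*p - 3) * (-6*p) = 54*p^5 + 18*p^4 + 12*p^3 - 48*p^2 + 18*p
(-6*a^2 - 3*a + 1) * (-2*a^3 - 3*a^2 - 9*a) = 12*a^5 + 24*a^4 + 61*a^3 + 24*a^2 - 9*a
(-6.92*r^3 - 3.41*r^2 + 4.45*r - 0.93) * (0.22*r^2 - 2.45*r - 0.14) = -1.5224*r^5 + 16.2038*r^4 + 10.3023*r^3 - 10.6297*r^2 + 1.6555*r + 0.1302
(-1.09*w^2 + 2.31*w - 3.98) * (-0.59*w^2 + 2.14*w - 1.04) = 0.6431*w^4 - 3.6955*w^3 + 8.4252*w^2 - 10.9196*w + 4.1392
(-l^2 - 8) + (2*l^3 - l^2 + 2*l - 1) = 2*l^3 - 2*l^2 + 2*l - 9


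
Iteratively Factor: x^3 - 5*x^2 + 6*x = (x - 2)*(x^2 - 3*x) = x*(x - 2)*(x - 3)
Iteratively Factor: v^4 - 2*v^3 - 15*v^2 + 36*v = (v - 3)*(v^3 + v^2 - 12*v) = (v - 3)*(v + 4)*(v^2 - 3*v) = (v - 3)^2*(v + 4)*(v)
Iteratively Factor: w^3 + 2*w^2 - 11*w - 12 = (w + 1)*(w^2 + w - 12) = (w + 1)*(w + 4)*(w - 3)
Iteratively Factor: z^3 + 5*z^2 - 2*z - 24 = (z + 4)*(z^2 + z - 6) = (z - 2)*(z + 4)*(z + 3)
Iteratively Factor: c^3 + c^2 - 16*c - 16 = (c + 4)*(c^2 - 3*c - 4) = (c + 1)*(c + 4)*(c - 4)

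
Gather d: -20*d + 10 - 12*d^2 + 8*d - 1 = -12*d^2 - 12*d + 9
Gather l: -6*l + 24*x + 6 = -6*l + 24*x + 6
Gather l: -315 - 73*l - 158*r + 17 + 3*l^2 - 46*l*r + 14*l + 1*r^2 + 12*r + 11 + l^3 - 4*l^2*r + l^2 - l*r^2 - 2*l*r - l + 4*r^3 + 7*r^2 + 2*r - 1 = l^3 + l^2*(4 - 4*r) + l*(-r^2 - 48*r - 60) + 4*r^3 + 8*r^2 - 144*r - 288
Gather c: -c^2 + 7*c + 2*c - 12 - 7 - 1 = -c^2 + 9*c - 20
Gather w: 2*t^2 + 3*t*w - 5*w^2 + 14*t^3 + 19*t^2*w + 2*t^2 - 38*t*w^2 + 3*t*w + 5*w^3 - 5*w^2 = 14*t^3 + 4*t^2 + 5*w^3 + w^2*(-38*t - 10) + w*(19*t^2 + 6*t)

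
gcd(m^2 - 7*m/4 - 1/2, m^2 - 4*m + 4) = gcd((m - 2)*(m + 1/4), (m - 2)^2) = m - 2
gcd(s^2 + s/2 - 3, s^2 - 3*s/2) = s - 3/2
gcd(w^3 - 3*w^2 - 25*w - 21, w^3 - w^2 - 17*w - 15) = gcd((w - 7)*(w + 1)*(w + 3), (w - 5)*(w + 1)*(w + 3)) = w^2 + 4*w + 3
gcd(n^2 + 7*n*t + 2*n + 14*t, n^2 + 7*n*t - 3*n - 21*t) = n + 7*t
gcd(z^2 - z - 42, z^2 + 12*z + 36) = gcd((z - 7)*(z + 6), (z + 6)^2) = z + 6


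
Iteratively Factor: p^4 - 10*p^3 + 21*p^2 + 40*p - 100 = (p + 2)*(p^3 - 12*p^2 + 45*p - 50) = (p - 5)*(p + 2)*(p^2 - 7*p + 10) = (p - 5)*(p - 2)*(p + 2)*(p - 5)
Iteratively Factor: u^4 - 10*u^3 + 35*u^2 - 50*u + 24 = (u - 4)*(u^3 - 6*u^2 + 11*u - 6) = (u - 4)*(u - 3)*(u^2 - 3*u + 2) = (u - 4)*(u - 3)*(u - 1)*(u - 2)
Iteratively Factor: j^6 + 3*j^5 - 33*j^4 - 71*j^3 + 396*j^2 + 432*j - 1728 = (j + 4)*(j^5 - j^4 - 29*j^3 + 45*j^2 + 216*j - 432) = (j + 4)^2*(j^4 - 5*j^3 - 9*j^2 + 81*j - 108) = (j + 4)^3*(j^3 - 9*j^2 + 27*j - 27) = (j - 3)*(j + 4)^3*(j^2 - 6*j + 9) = (j - 3)^2*(j + 4)^3*(j - 3)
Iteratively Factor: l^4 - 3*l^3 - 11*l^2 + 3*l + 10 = (l + 2)*(l^3 - 5*l^2 - l + 5) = (l + 1)*(l + 2)*(l^2 - 6*l + 5) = (l - 1)*(l + 1)*(l + 2)*(l - 5)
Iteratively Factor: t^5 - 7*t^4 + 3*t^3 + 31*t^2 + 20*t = (t - 5)*(t^4 - 2*t^3 - 7*t^2 - 4*t) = (t - 5)*(t + 1)*(t^3 - 3*t^2 - 4*t) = (t - 5)*(t - 4)*(t + 1)*(t^2 + t) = t*(t - 5)*(t - 4)*(t + 1)*(t + 1)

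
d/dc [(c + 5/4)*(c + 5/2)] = 2*c + 15/4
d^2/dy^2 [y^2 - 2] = 2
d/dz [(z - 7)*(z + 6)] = 2*z - 1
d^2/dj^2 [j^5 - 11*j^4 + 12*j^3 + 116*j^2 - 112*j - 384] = 20*j^3 - 132*j^2 + 72*j + 232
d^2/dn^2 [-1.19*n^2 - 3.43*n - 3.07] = -2.38000000000000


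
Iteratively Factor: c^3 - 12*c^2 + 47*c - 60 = (c - 3)*(c^2 - 9*c + 20) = (c - 4)*(c - 3)*(c - 5)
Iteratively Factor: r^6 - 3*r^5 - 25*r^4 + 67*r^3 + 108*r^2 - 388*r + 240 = (r - 2)*(r^5 - r^4 - 27*r^3 + 13*r^2 + 134*r - 120) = (r - 2)*(r + 3)*(r^4 - 4*r^3 - 15*r^2 + 58*r - 40) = (r - 2)*(r - 1)*(r + 3)*(r^3 - 3*r^2 - 18*r + 40) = (r - 2)*(r - 1)*(r + 3)*(r + 4)*(r^2 - 7*r + 10) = (r - 5)*(r - 2)*(r - 1)*(r + 3)*(r + 4)*(r - 2)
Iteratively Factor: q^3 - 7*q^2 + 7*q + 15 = (q + 1)*(q^2 - 8*q + 15) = (q - 5)*(q + 1)*(q - 3)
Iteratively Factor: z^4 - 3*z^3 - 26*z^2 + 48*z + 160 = (z + 4)*(z^3 - 7*z^2 + 2*z + 40) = (z + 2)*(z + 4)*(z^2 - 9*z + 20) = (z - 4)*(z + 2)*(z + 4)*(z - 5)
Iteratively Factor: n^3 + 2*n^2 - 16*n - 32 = (n + 2)*(n^2 - 16) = (n - 4)*(n + 2)*(n + 4)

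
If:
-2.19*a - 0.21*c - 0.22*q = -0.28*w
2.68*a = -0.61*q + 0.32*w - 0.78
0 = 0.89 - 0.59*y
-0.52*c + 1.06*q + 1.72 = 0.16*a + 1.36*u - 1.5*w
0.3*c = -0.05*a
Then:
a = 0.13849230981447*w + 0.236705979722739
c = -0.023082051635745*w - 0.0394509966204566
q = -0.0838678529553762*w - 2.31864266501138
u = 1.03010586260851*w - 0.555235046636076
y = 1.51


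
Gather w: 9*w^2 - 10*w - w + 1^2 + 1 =9*w^2 - 11*w + 2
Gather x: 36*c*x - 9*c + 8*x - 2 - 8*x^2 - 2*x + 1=-9*c - 8*x^2 + x*(36*c + 6) - 1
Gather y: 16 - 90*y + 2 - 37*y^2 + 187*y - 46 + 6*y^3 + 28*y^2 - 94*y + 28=6*y^3 - 9*y^2 + 3*y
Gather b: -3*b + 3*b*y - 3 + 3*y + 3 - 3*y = b*(3*y - 3)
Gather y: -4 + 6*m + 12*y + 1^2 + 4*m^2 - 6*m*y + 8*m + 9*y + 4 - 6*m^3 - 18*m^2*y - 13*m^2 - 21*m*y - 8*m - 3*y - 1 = -6*m^3 - 9*m^2 + 6*m + y*(-18*m^2 - 27*m + 18)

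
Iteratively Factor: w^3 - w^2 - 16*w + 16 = (w + 4)*(w^2 - 5*w + 4) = (w - 1)*(w + 4)*(w - 4)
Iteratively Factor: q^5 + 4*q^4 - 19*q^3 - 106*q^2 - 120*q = (q + 3)*(q^4 + q^3 - 22*q^2 - 40*q) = (q + 2)*(q + 3)*(q^3 - q^2 - 20*q) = (q + 2)*(q + 3)*(q + 4)*(q^2 - 5*q) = q*(q + 2)*(q + 3)*(q + 4)*(q - 5)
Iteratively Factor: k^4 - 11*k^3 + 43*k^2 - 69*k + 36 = (k - 3)*(k^3 - 8*k^2 + 19*k - 12) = (k - 3)*(k - 1)*(k^2 - 7*k + 12) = (k - 3)^2*(k - 1)*(k - 4)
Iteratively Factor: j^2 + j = (j + 1)*(j)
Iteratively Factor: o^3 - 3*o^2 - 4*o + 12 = (o - 3)*(o^2 - 4) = (o - 3)*(o - 2)*(o + 2)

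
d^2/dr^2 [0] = 0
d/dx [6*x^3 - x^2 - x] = 18*x^2 - 2*x - 1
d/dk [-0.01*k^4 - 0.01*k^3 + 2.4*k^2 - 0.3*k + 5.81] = -0.04*k^3 - 0.03*k^2 + 4.8*k - 0.3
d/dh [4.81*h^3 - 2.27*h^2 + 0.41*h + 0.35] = 14.43*h^2 - 4.54*h + 0.41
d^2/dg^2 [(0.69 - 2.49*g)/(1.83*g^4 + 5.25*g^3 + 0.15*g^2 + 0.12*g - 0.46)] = (-100.065132*g^7 - 336.54798*g^6 - 217.00953*g^5 + 223.142364*g^4 - 29.596194*g^3 - 62.488746*g^2 + 9.04176*g - 0.159804)/(6.128487*g^12 + 52.745175*g^11 + 152.82513*g^10 + 154.555479*g^9 + 14.822568*g^8 - 16.042185*g^7 - 38.144439*g^6 - 2.544696*g^5 - 0.601686*g^4 + 3.284748*g^3 + 0.075348*g^2 + 0.076176*g - 0.097336)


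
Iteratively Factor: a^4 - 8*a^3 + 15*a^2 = (a - 5)*(a^3 - 3*a^2) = a*(a - 5)*(a^2 - 3*a) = a^2*(a - 5)*(a - 3)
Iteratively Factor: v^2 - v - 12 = (v - 4)*(v + 3)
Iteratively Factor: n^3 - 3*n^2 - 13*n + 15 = (n - 5)*(n^2 + 2*n - 3) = (n - 5)*(n - 1)*(n + 3)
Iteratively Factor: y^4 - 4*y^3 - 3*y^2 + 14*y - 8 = (y - 4)*(y^3 - 3*y + 2) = (y - 4)*(y - 1)*(y^2 + y - 2) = (y - 4)*(y - 1)^2*(y + 2)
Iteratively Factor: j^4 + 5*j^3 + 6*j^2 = (j + 3)*(j^3 + 2*j^2) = j*(j + 3)*(j^2 + 2*j) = j*(j + 2)*(j + 3)*(j)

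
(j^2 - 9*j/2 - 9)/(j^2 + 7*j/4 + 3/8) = 4*(j - 6)/(4*j + 1)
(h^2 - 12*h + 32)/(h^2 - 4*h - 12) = (-h^2 + 12*h - 32)/(-h^2 + 4*h + 12)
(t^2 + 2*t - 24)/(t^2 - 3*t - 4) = (t + 6)/(t + 1)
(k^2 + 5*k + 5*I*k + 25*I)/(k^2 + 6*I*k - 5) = (k + 5)/(k + I)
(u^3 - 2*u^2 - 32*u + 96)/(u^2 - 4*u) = u + 2 - 24/u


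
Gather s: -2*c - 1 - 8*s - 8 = -2*c - 8*s - 9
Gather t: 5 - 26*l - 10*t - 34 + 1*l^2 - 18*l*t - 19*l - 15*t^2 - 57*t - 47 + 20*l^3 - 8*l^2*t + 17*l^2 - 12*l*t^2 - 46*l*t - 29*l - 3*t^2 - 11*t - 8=20*l^3 + 18*l^2 - 74*l + t^2*(-12*l - 18) + t*(-8*l^2 - 64*l - 78) - 84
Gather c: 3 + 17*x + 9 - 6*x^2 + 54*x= -6*x^2 + 71*x + 12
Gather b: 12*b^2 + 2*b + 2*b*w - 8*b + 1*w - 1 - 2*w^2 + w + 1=12*b^2 + b*(2*w - 6) - 2*w^2 + 2*w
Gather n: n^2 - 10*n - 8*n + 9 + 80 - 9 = n^2 - 18*n + 80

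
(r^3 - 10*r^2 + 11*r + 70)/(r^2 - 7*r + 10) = (r^2 - 5*r - 14)/(r - 2)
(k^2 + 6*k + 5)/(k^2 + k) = (k + 5)/k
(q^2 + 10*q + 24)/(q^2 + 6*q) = (q + 4)/q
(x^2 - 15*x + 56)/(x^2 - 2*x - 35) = (x - 8)/(x + 5)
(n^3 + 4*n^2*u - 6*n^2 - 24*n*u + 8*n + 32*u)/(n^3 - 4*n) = (n^2 + 4*n*u - 4*n - 16*u)/(n*(n + 2))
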